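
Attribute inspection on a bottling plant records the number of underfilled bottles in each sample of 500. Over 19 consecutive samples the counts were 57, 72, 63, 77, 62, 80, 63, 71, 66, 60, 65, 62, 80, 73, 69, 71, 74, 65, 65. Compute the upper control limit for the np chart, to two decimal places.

91.18

p̄ = Σdᵢ / (k·n) = 1295 / (19 × 500) = 0.13632
UCL = np̄ + 3·√(np̄(1−p̄)) = 68.1579 + 3 × √(68.1579×0.86368) = 68.1579 + 3 × 7.6725 = 91.1753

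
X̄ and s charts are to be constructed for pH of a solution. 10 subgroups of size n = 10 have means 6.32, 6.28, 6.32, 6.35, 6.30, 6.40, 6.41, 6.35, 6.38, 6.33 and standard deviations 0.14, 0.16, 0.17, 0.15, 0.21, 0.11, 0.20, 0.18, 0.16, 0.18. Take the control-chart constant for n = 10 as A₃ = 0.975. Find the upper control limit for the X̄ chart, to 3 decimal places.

6.506

X̄̄ = (6.32 + 6.28 + 6.32 + 6.35 + 6.30 + 6.40 + 6.41 + 6.35 + 6.38 + 6.33) / 10 = 6.3440
s̄ = (0.14 + 0.16 + 0.17 + 0.15 + 0.21 + 0.11 + 0.20 + 0.18 + 0.16 + 0.18) / 10 = 0.1660
UCL = X̄̄ + A₃·s̄ = 6.3440 + 0.975 × 0.1660 = 6.5058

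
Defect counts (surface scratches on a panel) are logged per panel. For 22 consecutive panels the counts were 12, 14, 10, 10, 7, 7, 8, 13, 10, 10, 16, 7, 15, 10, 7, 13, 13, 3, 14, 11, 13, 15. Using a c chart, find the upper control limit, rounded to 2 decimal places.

c̄ = (12 + 14 + 10 + 10 + 7 + 7 + 8 + 13 + 10 + 10 + 16 + 7 + 15 + 10 + 7 + 13 + 13 + 3 + 14 + 11 + 13 + 15) / 22 = 238 / 22 = 10.8182
UCL = c̄ + 3√c̄ = 10.8182 + 3 × √10.8182 = 10.8182 + 3 × 3.2891 = 20.6855

20.69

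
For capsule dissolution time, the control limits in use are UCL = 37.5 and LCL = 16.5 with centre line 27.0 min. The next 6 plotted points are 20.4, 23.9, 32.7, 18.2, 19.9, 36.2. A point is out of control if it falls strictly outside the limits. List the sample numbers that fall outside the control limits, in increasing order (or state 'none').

All 6 points lie within [16.5, 37.5].

none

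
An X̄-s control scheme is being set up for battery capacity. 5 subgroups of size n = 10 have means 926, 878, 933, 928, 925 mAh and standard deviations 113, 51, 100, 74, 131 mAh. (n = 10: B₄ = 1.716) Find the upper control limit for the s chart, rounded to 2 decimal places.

160.96

s̄ = (113 + 51 + 100 + 74 + 131) / 5 = 93.8000
UCL_s = B₄·s̄ = 1.716 × 93.8000 = 160.9608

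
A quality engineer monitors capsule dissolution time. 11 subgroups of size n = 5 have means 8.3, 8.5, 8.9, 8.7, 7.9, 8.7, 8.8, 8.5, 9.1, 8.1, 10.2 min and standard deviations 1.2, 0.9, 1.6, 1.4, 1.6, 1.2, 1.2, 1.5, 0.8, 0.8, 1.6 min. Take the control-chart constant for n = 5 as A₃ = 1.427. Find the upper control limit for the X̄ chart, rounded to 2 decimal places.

X̄̄ = (8.3 + 8.5 + 8.9 + 8.7 + 7.9 + 8.7 + 8.8 + 8.5 + 9.1 + 8.1 + 10.2) / 11 = 8.7000
s̄ = (1.2 + 0.9 + 1.6 + 1.4 + 1.6 + 1.2 + 1.2 + 1.5 + 0.8 + 0.8 + 1.6) / 11 = 1.2545
UCL = X̄̄ + A₃·s̄ = 8.7000 + 1.427 × 1.2545 = 10.4902

10.49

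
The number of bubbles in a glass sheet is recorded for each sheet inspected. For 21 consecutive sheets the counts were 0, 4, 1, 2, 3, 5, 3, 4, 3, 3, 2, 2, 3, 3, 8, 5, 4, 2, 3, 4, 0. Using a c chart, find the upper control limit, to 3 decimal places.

8.285

c̄ = (0 + 4 + 1 + 2 + 3 + 5 + 3 + 4 + 3 + 3 + 2 + 2 + 3 + 3 + 8 + 5 + 4 + 2 + 3 + 4 + 0) / 21 = 64 / 21 = 3.0476
UCL = c̄ + 3√c̄ = 3.0476 + 3 × √3.0476 = 3.0476 + 3 × 1.7457 = 8.2848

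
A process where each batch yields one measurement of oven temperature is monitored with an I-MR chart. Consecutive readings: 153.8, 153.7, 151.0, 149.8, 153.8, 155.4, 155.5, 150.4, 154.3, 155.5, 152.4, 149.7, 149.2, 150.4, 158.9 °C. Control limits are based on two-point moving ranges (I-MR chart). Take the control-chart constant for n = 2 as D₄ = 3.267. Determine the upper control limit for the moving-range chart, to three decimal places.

Moving ranges: 0.1, 2.7, 1.2, 4.0, 1.6, 0.1, 5.1, 3.9, 1.2, 3.1, 2.7, 0.5, 1.2, 8.5; M̄R̄ = 35.9000 / 14 = 2.5643
UCL_MR = D₄·M̄R̄ = 3.267 × 2.5643 = 8.3775

8.378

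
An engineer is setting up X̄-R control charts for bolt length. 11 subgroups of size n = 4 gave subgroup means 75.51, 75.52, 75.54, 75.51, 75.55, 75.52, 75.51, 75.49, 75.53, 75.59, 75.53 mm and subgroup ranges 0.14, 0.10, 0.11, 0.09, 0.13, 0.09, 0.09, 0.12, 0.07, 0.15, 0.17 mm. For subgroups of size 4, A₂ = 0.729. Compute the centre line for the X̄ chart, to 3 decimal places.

X̄̄ = (75.51 + 75.52 + 75.54 + 75.51 + 75.55 + 75.52 + 75.51 + 75.49 + 75.53 + 75.59 + 75.53) / 11 = 830.8000 / 11 = 75.5273
CL = X̄̄ = 75.5273

75.527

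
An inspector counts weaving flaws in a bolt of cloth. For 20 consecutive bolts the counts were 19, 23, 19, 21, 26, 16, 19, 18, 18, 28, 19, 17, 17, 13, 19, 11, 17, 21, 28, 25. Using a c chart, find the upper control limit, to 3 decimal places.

33.015

c̄ = (19 + 23 + 19 + 21 + 26 + 16 + 19 + 18 + 18 + 28 + 19 + 17 + 17 + 13 + 19 + 11 + 17 + 21 + 28 + 25) / 20 = 394 / 20 = 19.7000
UCL = c̄ + 3√c̄ = 19.7000 + 3 × √19.7000 = 19.7000 + 3 × 4.4385 = 33.0154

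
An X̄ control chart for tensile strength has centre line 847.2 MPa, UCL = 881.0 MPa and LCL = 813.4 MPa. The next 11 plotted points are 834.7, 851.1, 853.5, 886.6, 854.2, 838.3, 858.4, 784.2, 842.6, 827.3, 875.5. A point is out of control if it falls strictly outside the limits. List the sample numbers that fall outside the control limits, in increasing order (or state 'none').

Compare each point to [813.4, 881.0]: sample 4 = 886.6 > UCL; sample 8 = 784.2 < LCL.

4, 8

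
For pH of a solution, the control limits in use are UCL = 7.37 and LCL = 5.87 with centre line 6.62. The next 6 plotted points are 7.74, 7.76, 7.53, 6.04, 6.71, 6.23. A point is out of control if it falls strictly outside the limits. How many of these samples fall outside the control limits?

3

Compare each point to [5.87, 7.37]: sample 1 = 7.74 > UCL; sample 2 = 7.76 > UCL; sample 3 = 7.53 > UCL.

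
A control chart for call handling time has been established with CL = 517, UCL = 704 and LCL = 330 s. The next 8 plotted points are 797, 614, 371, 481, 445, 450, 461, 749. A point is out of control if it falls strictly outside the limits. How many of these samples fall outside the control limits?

2

Compare each point to [330, 704]: sample 1 = 797 > UCL; sample 8 = 749 > UCL.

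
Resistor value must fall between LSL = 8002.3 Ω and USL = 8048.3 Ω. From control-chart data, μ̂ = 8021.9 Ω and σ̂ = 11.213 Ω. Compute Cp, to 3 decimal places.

Cp = (USL − LSL) / (6σ̂) = (8048.3 − 8002.3) / (6 × 11.213) = 46.0000 / 67.2780 = 0.6837

0.684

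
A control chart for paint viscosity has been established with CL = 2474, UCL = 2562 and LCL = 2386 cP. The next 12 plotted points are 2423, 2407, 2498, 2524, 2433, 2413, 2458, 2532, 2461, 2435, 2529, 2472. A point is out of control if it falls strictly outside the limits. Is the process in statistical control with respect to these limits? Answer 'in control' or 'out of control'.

in control

All 12 points lie within [2386, 2562].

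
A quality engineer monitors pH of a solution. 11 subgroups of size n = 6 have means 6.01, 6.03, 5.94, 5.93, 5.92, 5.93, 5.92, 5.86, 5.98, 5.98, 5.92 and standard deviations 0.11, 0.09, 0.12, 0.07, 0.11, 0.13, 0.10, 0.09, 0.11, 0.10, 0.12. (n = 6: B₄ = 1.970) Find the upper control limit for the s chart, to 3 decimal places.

s̄ = (0.11 + 0.09 + 0.12 + 0.07 + 0.11 + 0.13 + 0.10 + 0.09 + 0.11 + 0.10 + 0.12) / 11 = 0.1045
UCL_s = B₄·s̄ = 1.970 × 0.1045 = 0.2060

0.206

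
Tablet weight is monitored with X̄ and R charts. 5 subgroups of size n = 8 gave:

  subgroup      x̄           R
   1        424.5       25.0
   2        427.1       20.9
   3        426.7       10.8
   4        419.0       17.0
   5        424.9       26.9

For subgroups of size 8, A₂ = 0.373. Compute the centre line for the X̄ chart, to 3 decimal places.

424.440

X̄̄ = (424.5 + 427.1 + 426.7 + 419.0 + 424.9) / 5 = 2122.2000 / 5 = 424.4400
CL = X̄̄ = 424.4400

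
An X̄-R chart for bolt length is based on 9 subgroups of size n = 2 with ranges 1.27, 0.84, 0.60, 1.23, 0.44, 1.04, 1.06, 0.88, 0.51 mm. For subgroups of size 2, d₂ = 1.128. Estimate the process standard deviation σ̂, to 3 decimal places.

0.775

R̄ = (1.27 + 0.84 + 0.60 + 1.23 + 0.44 + 1.04 + 1.06 + 0.88 + 0.51) / 9 = 0.8744
σ̂ = R̄ / d₂ = 0.8744 / 1.128 = 0.7752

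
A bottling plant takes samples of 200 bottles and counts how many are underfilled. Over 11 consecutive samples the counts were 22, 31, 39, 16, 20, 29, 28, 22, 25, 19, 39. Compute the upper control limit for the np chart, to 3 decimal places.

p̄ = Σdᵢ / (k·n) = 290 / (11 × 200) = 0.13182
UCL = np̄ + 3·√(np̄(1−p̄)) = 26.3636 + 3 × √(26.3636×0.86818) = 26.3636 + 3 × 4.7842 = 40.7162

40.716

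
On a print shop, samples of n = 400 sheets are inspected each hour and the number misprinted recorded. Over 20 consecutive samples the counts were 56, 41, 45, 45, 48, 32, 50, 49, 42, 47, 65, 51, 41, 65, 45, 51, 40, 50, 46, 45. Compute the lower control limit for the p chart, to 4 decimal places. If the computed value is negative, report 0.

0.0706

p̄ = Σdᵢ / (k·n) = 954 / (20 × 400) = 0.11925
LCL = p̄ − 3·√(p̄(1−p̄)/n) = 0.11925 − 3 × 0.01620 = 0.07064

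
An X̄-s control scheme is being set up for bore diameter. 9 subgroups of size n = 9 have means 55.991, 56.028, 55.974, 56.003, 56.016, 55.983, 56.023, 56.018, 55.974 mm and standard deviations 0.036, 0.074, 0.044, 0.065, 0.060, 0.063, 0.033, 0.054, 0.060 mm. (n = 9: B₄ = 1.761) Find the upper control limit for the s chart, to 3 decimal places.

0.096

s̄ = (0.036 + 0.074 + 0.044 + 0.065 + 0.060 + 0.063 + 0.033 + 0.054 + 0.060) / 9 = 0.0543
UCL_s = B₄·s̄ = 1.761 × 0.0543 = 0.0957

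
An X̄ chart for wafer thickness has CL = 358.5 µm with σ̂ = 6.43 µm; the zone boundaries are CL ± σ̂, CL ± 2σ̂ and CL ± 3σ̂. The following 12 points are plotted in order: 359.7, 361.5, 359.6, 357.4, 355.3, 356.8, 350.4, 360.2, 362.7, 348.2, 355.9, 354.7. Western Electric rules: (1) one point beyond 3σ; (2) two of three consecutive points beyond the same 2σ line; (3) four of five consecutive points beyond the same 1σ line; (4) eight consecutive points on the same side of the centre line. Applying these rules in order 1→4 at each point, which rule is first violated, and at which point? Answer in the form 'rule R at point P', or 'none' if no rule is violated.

Zone of each point (C = within 1σ̂, B = 1σ̂–2σ̂, A = 2σ̂–3σ̂, * = beyond 3σ̂; sign = side of CL): 1:+C, 2:+C, 3:+C, 4:-C, 5:-C, 6:-C, 7:-B, 8:+C, 9:+C, 10:-B, 11:-C, 12:-C
No rule fires across all 12 points.

none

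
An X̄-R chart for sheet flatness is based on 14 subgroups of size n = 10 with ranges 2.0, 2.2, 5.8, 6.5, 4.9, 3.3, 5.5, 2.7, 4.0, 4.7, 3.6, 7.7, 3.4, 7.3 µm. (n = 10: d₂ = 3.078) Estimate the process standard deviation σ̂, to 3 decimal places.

1.476

R̄ = (2.0 + 2.2 + 5.8 + 6.5 + 4.9 + 3.3 + 5.5 + 2.7 + 4.0 + 4.7 + 3.6 + 7.7 + 3.4 + 7.3) / 14 = 4.5429
σ̂ = R̄ / d₂ = 4.5429 / 3.078 = 1.4759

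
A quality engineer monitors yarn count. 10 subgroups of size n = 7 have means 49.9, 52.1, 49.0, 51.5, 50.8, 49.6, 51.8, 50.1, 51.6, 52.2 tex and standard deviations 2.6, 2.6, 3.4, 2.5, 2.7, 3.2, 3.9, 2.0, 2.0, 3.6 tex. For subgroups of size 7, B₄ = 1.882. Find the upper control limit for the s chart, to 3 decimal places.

5.364

s̄ = (2.6 + 2.6 + 3.4 + 2.5 + 2.7 + 3.2 + 3.9 + 2.0 + 2.0 + 3.6) / 10 = 2.8500
UCL_s = B₄·s̄ = 1.882 × 2.8500 = 5.3637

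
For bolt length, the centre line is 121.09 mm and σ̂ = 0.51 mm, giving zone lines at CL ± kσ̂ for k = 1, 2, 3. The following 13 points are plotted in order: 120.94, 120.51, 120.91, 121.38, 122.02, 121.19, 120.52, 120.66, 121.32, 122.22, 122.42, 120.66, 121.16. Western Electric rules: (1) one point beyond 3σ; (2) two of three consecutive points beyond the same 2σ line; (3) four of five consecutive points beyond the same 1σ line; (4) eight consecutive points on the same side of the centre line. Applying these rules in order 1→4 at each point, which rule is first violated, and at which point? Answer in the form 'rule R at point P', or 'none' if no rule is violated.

Zone of each point (C = within 1σ̂, B = 1σ̂–2σ̂, A = 2σ̂–3σ̂, * = beyond 3σ̂; sign = side of CL): 1:-C, 2:-B, 3:-C, 4:+C, 5:+B, 6:+C, 7:-B, 8:-C, 9:+C, 10:+A, 11:+A, 12:-C, 13:+C
Rule 2 (two of three consecutive points beyond the same 2σ limit) is satisfied at point 11.

rule 2 at point 11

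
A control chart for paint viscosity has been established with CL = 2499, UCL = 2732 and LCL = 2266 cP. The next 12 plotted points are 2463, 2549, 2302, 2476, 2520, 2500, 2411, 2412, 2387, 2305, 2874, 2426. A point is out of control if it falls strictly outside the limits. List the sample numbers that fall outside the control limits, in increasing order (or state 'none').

11

Compare each point to [2266, 2732]: sample 11 = 2874 > UCL.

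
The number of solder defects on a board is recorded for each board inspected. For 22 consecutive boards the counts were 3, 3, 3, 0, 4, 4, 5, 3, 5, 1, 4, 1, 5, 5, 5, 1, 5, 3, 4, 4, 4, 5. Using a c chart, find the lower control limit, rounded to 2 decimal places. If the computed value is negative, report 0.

0.00

c̄ = (3 + 3 + 3 + 0 + 4 + 4 + 5 + 3 + 5 + 1 + 4 + 1 + 5 + 5 + 5 + 1 + 5 + 3 + 4 + 4 + 4 + 5) / 22 = 77 / 22 = 3.5000
LCL = c̄ − 3√c̄ = 3.5000 − 3 × 1.8708 = -2.1125 → 0 (cannot be negative)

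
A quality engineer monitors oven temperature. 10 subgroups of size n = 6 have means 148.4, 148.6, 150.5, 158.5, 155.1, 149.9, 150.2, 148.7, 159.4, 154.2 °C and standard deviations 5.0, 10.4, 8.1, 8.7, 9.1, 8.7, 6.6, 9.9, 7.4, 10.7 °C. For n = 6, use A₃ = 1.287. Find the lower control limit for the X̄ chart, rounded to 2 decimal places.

141.46

X̄̄ = (148.4 + 148.6 + 150.5 + 158.5 + 155.1 + 149.9 + 150.2 + 148.7 + 159.4 + 154.2) / 10 = 152.3500
s̄ = (5.0 + 10.4 + 8.1 + 8.7 + 9.1 + 8.7 + 6.6 + 9.9 + 7.4 + 10.7) / 10 = 8.4600
LCL = X̄̄ − A₃·s̄ = 152.3500 − 1.287 × 8.4600 = 141.4620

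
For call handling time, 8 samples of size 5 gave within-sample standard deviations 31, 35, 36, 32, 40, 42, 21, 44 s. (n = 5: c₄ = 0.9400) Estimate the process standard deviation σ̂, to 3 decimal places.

37.367

s̄ = (31 + 35 + 36 + 32 + 40 + 42 + 21 + 44) / 8 = 35.1250
σ̂ = s̄ / c₄ = 35.1250 / 0.9400 = 37.3670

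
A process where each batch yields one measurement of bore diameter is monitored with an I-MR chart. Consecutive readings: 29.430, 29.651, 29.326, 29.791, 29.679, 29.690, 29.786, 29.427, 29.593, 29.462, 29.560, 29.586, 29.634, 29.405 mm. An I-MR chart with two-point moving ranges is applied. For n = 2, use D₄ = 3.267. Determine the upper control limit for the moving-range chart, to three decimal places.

0.575

Moving ranges: 0.221, 0.325, 0.465, 0.112, 0.011, 0.096, 0.359, 0.166, 0.131, 0.098, 0.026, 0.048, 0.229; M̄R̄ = 2.2870 / 13 = 0.1759
UCL_MR = D₄·M̄R̄ = 3.267 × 0.1759 = 0.5747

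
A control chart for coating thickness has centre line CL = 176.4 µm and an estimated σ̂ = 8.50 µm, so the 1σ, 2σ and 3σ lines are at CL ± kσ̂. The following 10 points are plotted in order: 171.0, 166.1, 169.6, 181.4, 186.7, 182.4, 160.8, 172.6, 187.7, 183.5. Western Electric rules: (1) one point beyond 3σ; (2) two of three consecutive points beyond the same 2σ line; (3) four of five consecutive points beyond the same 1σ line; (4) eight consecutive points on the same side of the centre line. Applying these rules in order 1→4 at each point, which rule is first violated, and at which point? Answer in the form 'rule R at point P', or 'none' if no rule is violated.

Zone of each point (C = within 1σ̂, B = 1σ̂–2σ̂, A = 2σ̂–3σ̂, * = beyond 3σ̂; sign = side of CL): 1:-C, 2:-B, 3:-C, 4:+C, 5:+B, 6:+C, 7:-B, 8:-C, 9:+B, 10:+C
No rule fires across all 10 points.

none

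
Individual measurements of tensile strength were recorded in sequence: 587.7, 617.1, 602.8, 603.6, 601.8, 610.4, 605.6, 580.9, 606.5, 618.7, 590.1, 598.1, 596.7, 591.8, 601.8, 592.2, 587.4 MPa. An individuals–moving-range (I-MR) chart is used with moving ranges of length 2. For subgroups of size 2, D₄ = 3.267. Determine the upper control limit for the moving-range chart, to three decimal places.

38.694

Moving ranges: 29.4, 14.3, 0.8, 1.8, 8.6, 4.8, 24.7, 25.6, 12.2, 28.6, 8.0, 1.4, 4.9, 10.0, 9.6, 4.8; M̄R̄ = 189.5000 / 16 = 11.8438
UCL_MR = D₄·M̄R̄ = 3.267 × 11.8438 = 38.6935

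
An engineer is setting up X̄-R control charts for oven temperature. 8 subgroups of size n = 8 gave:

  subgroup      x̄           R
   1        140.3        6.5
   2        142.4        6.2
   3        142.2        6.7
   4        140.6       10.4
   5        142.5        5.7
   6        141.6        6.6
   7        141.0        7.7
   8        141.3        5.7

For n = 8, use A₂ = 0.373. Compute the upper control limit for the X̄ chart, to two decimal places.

144.08

X̄̄ = (140.3 + 142.4 + 142.2 + 140.6 + 142.5 + 141.6 + 141.0 + 141.3) / 8 = 1131.9000 / 8 = 141.4875
R̄ = (6.5 + 6.2 + 6.7 + 10.4 + 5.7 + 6.6 + 7.7 + 5.7) / 8 = 55.5000 / 8 = 6.9375
UCL = X̄̄ + A₂·R̄ = 141.4875 + 0.373 × 6.9375 = 144.0752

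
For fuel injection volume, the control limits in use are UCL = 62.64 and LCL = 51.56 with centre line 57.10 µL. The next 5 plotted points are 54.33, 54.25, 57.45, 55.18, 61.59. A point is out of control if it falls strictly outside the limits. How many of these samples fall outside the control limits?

0

All 5 points lie within [51.56, 62.64].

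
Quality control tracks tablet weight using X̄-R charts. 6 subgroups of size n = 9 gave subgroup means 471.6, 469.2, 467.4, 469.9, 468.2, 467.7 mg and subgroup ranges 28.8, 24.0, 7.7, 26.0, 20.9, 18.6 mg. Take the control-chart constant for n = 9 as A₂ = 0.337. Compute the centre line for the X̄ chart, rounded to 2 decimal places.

X̄̄ = (471.6 + 469.2 + 467.4 + 469.9 + 468.2 + 467.7) / 6 = 2814.0000 / 6 = 469.0000
CL = X̄̄ = 469.0000

469.00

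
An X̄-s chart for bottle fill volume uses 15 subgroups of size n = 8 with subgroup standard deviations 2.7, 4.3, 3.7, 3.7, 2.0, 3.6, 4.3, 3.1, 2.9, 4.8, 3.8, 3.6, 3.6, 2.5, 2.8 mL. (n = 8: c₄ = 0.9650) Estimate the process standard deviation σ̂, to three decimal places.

3.551

s̄ = (2.7 + 4.3 + 3.7 + 3.7 + 2.0 + 3.6 + 4.3 + 3.1 + 2.9 + 4.8 + 3.8 + 3.6 + 3.6 + 2.5 + 2.8) / 15 = 3.4267
σ̂ = s̄ / c₄ = 3.4267 / 0.9650 = 3.5509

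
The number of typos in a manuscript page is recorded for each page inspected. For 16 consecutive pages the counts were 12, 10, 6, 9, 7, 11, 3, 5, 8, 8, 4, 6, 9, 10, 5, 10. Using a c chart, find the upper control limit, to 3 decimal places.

c̄ = (12 + 10 + 6 + 9 + 7 + 11 + 3 + 5 + 8 + 8 + 4 + 6 + 9 + 10 + 5 + 10) / 16 = 123 / 16 = 7.6875
UCL = c̄ + 3√c̄ = 7.6875 + 3 × √7.6875 = 7.6875 + 3 × 2.7726 = 16.0054

16.005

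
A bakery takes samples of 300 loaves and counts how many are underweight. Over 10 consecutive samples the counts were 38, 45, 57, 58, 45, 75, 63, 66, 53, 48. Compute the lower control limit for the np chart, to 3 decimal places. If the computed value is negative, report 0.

34.722

p̄ = Σdᵢ / (k·n) = 548 / (10 × 300) = 0.18267
LCL = np̄ − 3·√(np̄(1−p̄)) = 54.8000 − 3 × 6.6925 = 34.7224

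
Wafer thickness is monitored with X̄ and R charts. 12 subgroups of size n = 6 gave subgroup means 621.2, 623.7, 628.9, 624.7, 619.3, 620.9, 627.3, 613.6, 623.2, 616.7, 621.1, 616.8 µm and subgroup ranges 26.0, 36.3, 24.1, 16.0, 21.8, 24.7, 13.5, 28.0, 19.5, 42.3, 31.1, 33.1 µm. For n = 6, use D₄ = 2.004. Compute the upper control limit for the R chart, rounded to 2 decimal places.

52.84

R̄ = (26.0 + 36.3 + 24.1 + 16.0 + 21.8 + 24.7 + 13.5 + 28.0 + 19.5 + 42.3 + 31.1 + 33.1) / 12 = 316.4000 / 12 = 26.3667
UCL_R = D₄·R̄ = 2.004 × 26.3667 = 52.8388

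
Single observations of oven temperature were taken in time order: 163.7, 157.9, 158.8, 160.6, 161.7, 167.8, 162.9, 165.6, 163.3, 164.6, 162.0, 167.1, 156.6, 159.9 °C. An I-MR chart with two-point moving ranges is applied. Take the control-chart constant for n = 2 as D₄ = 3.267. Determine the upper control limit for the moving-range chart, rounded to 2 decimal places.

Moving ranges: 5.8, 0.9, 1.8, 1.1, 6.1, 4.9, 2.7, 2.3, 1.3, 2.6, 5.1, 10.5, 3.3; M̄R̄ = 48.4000 / 13 = 3.7231
UCL_MR = D₄·M̄R̄ = 3.267 × 3.7231 = 12.1633

12.16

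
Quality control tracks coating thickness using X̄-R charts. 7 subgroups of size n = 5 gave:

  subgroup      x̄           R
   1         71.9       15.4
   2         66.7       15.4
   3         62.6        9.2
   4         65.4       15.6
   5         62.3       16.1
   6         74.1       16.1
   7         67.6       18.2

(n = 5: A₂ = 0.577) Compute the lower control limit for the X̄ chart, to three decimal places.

X̄̄ = (71.9 + 66.7 + 62.6 + 65.4 + 62.3 + 74.1 + 67.6) / 7 = 470.6000 / 7 = 67.2286
R̄ = (15.4 + 15.4 + 9.2 + 15.6 + 16.1 + 16.1 + 18.2) / 7 = 106.0000 / 7 = 15.1429
LCL = X̄̄ − A₂·R̄ = 67.2286 − 0.577 × 15.1429 = 58.4911

58.491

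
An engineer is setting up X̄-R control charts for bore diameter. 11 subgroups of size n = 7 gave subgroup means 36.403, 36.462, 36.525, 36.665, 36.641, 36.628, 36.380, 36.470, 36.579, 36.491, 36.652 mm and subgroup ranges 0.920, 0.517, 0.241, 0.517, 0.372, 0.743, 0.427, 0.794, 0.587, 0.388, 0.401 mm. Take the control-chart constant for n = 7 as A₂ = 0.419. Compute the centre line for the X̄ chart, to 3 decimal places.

36.536

X̄̄ = (36.403 + 36.462 + 36.525 + 36.665 + 36.641 + 36.628 + 36.380 + 36.470 + 36.579 + 36.491 + 36.652) / 11 = 401.8960 / 11 = 36.5360
CL = X̄̄ = 36.5360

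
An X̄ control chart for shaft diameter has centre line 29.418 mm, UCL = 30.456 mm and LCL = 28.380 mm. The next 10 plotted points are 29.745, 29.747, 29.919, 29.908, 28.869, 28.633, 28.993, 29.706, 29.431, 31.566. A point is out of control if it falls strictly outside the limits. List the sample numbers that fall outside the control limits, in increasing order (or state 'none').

10

Compare each point to [28.380, 30.456]: sample 10 = 31.566 > UCL.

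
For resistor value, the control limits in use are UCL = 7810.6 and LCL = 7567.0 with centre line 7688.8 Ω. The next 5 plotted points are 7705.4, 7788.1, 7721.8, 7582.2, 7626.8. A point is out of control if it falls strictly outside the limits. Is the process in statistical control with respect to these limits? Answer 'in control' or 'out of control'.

All 5 points lie within [7567.0, 7810.6].

in control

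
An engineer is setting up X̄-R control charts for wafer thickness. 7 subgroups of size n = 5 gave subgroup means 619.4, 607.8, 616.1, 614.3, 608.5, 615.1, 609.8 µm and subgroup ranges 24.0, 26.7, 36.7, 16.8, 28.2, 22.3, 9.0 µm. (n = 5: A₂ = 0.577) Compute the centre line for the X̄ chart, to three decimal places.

613.000

X̄̄ = (619.4 + 607.8 + 616.1 + 614.3 + 608.5 + 615.1 + 609.8) / 7 = 4291.0000 / 7 = 613.0000
CL = X̄̄ = 613.0000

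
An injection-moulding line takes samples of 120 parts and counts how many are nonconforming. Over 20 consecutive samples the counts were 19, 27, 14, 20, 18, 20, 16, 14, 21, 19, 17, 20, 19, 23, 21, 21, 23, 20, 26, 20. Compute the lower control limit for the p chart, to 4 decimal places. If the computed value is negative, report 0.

p̄ = Σdᵢ / (k·n) = 398 / (20 × 120) = 0.16583
LCL = p̄ − 3·√(p̄(1−p̄)/n) = 0.16583 − 3 × 0.03395 = 0.06398

0.0640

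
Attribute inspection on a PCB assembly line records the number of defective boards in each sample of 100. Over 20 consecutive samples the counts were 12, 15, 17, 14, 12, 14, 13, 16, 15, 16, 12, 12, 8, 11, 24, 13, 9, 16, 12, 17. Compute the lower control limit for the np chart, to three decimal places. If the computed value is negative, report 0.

p̄ = Σdᵢ / (k·n) = 278 / (20 × 100) = 0.13900
LCL = np̄ − 3·√(np̄(1−p̄)) = 13.9000 − 3 × 3.4595 = 3.5216

3.522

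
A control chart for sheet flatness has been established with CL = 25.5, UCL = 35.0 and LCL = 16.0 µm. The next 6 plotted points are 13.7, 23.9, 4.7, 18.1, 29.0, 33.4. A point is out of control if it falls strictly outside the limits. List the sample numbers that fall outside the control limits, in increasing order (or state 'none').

Compare each point to [16.0, 35.0]: sample 1 = 13.7 < LCL; sample 3 = 4.7 < LCL.

1, 3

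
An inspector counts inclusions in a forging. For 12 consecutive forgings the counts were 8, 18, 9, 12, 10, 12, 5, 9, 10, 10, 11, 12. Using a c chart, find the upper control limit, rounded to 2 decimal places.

20.22

c̄ = (8 + 18 + 9 + 12 + 10 + 12 + 5 + 9 + 10 + 10 + 11 + 12) / 12 = 126 / 12 = 10.5000
UCL = c̄ + 3√c̄ = 10.5000 + 3 × √10.5000 = 10.5000 + 3 × 3.2404 = 20.2211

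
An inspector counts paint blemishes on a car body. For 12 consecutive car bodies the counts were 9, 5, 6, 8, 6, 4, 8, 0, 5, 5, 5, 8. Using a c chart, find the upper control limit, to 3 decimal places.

12.944

c̄ = (9 + 5 + 6 + 8 + 6 + 4 + 8 + 0 + 5 + 5 + 5 + 8) / 12 = 69 / 12 = 5.7500
UCL = c̄ + 3√c̄ = 5.7500 + 3 × √5.7500 = 5.7500 + 3 × 2.3979 = 12.9437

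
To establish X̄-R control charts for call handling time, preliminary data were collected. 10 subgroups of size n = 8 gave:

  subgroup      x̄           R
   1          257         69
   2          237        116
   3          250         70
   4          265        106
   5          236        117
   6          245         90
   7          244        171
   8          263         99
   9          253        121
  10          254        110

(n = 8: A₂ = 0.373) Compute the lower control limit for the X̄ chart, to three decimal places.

X̄̄ = (257 + 237 + 250 + 265 + 236 + 245 + 244 + 263 + 253 + 254) / 10 = 2504.0000 / 10 = 250.4000
R̄ = (69 + 116 + 70 + 106 + 117 + 90 + 171 + 99 + 121 + 110) / 10 = 1069.0000 / 10 = 106.9000
LCL = X̄̄ − A₂·R̄ = 250.4000 − 0.373 × 106.9000 = 210.5263

210.526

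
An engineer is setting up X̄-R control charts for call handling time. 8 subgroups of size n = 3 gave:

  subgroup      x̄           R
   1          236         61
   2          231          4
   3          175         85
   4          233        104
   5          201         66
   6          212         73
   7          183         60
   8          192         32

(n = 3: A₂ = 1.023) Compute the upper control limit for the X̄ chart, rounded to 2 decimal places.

X̄̄ = (236 + 231 + 175 + 233 + 201 + 212 + 183 + 192) / 8 = 1663.0000 / 8 = 207.8750
R̄ = (61 + 4 + 85 + 104 + 66 + 73 + 60 + 32) / 8 = 485.0000 / 8 = 60.6250
UCL = X̄̄ + A₂·R̄ = 207.8750 + 1.023 × 60.6250 = 269.8944

269.89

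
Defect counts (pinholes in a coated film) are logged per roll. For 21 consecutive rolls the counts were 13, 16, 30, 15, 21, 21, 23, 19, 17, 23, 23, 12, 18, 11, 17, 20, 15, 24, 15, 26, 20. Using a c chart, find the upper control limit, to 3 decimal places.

32.077

c̄ = (13 + 16 + 30 + 15 + 21 + 21 + 23 + 19 + 17 + 23 + 23 + 12 + 18 + 11 + 17 + 20 + 15 + 24 + 15 + 26 + 20) / 21 = 399 / 21 = 19.0000
UCL = c̄ + 3√c̄ = 19.0000 + 3 × √19.0000 = 19.0000 + 3 × 4.3589 = 32.0767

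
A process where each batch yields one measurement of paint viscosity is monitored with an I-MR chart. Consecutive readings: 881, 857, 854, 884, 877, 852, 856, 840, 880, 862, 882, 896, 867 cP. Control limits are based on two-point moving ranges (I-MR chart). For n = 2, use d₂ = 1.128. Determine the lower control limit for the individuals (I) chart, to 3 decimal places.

X̄ = (881 + 857 + 854 + 884 + 877 + 852 + 856 + 840 + 880 + 862 + 882 + 896 + 867) / 13 = 868.3077
Moving ranges: 24, 3, 30, 7, 25, 4, 16, 40, 18, 20, 14, 29; M̄R̄ = 230.0000 / 12 = 19.1667
LCL = X̄ − 3·M̄R̄/d₂ = 868.3077 − 3 × 19.1667 / 1.128 = 817.3325

817.333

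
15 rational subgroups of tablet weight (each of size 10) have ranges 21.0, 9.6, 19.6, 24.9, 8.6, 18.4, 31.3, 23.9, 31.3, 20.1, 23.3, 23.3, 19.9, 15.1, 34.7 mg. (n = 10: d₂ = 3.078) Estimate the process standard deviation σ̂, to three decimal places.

R̄ = (21.0 + 9.6 + 19.6 + 24.9 + 8.6 + 18.4 + 31.3 + 23.9 + 31.3 + 20.1 + 23.3 + 23.3 + 19.9 + 15.1 + 34.7) / 15 = 21.6667
σ̂ = R̄ / d₂ = 21.6667 / 3.078 = 7.0392

7.039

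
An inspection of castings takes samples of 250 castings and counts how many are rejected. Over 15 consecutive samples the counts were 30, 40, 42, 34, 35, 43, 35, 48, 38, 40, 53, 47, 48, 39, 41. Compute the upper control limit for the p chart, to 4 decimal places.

0.2336

p̄ = Σdᵢ / (k·n) = 613 / (15 × 250) = 0.16347
UCL = p̄ + 3·√(p̄(1−p̄)/n) = 0.16347 + 3 × √(0.16347×0.83653/250) = 0.16347 + 3 × 0.02339 = 0.23363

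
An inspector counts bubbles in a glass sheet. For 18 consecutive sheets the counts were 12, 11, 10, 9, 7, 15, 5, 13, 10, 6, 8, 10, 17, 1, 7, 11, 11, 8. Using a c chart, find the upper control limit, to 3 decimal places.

c̄ = (12 + 11 + 10 + 9 + 7 + 15 + 5 + 13 + 10 + 6 + 8 + 10 + 17 + 1 + 7 + 11 + 11 + 8) / 18 = 171 / 18 = 9.5000
UCL = c̄ + 3√c̄ = 9.5000 + 3 × √9.5000 = 9.5000 + 3 × 3.0822 = 18.7466

18.747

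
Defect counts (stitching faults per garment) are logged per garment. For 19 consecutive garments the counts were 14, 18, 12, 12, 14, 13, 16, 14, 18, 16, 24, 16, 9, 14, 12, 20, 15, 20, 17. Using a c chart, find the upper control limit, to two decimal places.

c̄ = (14 + 18 + 12 + 12 + 14 + 13 + 16 + 14 + 18 + 16 + 24 + 16 + 9 + 14 + 12 + 20 + 15 + 20 + 17) / 19 = 294 / 19 = 15.4737
UCL = c̄ + 3√c̄ = 15.4737 + 3 × √15.4737 = 15.4737 + 3 × 3.9337 = 27.2747

27.27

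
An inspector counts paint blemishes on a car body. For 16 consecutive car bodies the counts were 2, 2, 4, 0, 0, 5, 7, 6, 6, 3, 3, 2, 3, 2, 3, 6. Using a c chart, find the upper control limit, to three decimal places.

8.886

c̄ = (2 + 2 + 4 + 0 + 0 + 5 + 7 + 6 + 6 + 3 + 3 + 2 + 3 + 2 + 3 + 6) / 16 = 54 / 16 = 3.3750
UCL = c̄ + 3√c̄ = 3.3750 + 3 × √3.3750 = 3.3750 + 3 × 1.8371 = 8.8864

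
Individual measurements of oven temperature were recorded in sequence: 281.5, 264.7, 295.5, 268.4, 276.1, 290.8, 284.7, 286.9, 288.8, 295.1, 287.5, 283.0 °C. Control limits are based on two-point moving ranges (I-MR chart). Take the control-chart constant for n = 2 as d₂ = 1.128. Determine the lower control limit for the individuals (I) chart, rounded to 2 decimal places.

253.19

X̄ = (281.5 + 264.7 + 295.5 + 268.4 + 276.1 + 290.8 + 284.7 + 286.9 + 288.8 + 295.1 + 287.5 + 283.0) / 12 = 283.5833
Moving ranges: 16.8, 30.8, 27.1, 7.7, 14.7, 6.1, 2.2, 1.9, 6.3, 7.6, 4.5; M̄R̄ = 125.7000 / 11 = 11.4273
LCL = X̄ − 3·M̄R̄/d₂ = 283.5833 − 3 × 11.4273 / 1.128 = 253.1917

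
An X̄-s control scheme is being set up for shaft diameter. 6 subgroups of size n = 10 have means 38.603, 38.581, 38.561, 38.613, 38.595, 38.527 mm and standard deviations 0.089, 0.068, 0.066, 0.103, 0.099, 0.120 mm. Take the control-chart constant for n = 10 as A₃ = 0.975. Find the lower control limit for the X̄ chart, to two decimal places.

38.49

X̄̄ = (38.603 + 38.581 + 38.561 + 38.613 + 38.595 + 38.527) / 6 = 38.5800
s̄ = (0.089 + 0.068 + 0.066 + 0.103 + 0.099 + 0.120) / 6 = 0.0908
LCL = X̄̄ − A₃·s̄ = 38.5800 − 0.975 × 0.0908 = 38.4914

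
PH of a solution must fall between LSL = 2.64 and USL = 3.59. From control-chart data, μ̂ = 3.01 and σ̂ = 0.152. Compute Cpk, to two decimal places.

0.81

Cpu = (USL − μ̂) / (3σ̂) = (3.59 − 3.01) / (3 × 0.152) = 1.2719; Cpl = (μ̂ − LSL) / (3σ̂) = (3.01 − 2.64) / (3 × 0.152) = 0.8114; Cpk = min(Cpu, Cpl) = 0.8114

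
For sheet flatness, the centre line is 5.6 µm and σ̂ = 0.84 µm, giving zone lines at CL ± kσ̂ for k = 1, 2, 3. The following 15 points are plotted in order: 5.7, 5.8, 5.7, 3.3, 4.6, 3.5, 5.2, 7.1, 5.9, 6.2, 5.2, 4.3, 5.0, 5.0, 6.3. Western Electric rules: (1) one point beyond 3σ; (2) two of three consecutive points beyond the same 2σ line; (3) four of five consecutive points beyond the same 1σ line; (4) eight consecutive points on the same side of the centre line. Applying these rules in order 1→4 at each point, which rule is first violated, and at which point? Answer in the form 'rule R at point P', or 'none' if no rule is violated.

rule 2 at point 6

Zone of each point (C = within 1σ̂, B = 1σ̂–2σ̂, A = 2σ̂–3σ̂, * = beyond 3σ̂; sign = side of CL): 1:+C, 2:+C, 3:+C, 4:-A, 5:-B, 6:-A, 7:-C, 8:+B, 9:+C, 10:+C, 11:-C, 12:-B, 13:-C, 14:-C, 15:+C
Rule 2 (two of three consecutive points beyond the same 2σ limit) is satisfied at point 6.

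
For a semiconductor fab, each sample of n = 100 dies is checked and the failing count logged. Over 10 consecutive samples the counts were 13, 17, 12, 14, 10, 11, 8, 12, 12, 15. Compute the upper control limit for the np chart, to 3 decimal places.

22.287

p̄ = Σdᵢ / (k·n) = 124 / (10 × 100) = 0.12400
UCL = np̄ + 3·√(np̄(1−p̄)) = 12.4000 + 3 × √(12.4000×0.87600) = 12.4000 + 3 × 3.2958 = 22.2874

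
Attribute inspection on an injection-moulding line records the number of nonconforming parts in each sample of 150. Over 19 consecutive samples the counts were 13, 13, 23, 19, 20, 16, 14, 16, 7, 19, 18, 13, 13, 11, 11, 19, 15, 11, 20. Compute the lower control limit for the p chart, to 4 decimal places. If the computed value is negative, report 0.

0.0279

p̄ = Σdᵢ / (k·n) = 291 / (19 × 150) = 0.10211
LCL = p̄ − 3·√(p̄(1−p̄)/n) = 0.10211 − 3 × 0.02472 = 0.02794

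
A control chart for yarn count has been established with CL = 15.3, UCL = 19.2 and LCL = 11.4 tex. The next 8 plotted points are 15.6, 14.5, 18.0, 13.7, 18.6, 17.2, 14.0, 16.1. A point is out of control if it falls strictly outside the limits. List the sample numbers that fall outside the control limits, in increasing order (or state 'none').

none

All 8 points lie within [11.4, 19.2].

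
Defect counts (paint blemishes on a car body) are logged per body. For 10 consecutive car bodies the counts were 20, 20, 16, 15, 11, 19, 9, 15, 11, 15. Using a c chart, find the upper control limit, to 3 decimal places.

c̄ = (20 + 20 + 16 + 15 + 11 + 19 + 9 + 15 + 11 + 15) / 10 = 151 / 10 = 15.1000
UCL = c̄ + 3√c̄ = 15.1000 + 3 × √15.1000 = 15.1000 + 3 × 3.8859 = 26.7576

26.758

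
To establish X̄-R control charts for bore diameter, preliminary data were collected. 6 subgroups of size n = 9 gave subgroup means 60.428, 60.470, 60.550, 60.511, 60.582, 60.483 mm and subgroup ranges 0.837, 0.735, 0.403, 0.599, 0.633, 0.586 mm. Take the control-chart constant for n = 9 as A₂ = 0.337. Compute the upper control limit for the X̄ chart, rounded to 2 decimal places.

60.72

X̄̄ = (60.428 + 60.470 + 60.550 + 60.511 + 60.582 + 60.483) / 6 = 363.0240 / 6 = 60.5040
R̄ = (0.837 + 0.735 + 0.403 + 0.599 + 0.633 + 0.586) / 6 = 3.7930 / 6 = 0.6322
UCL = X̄̄ + A₂·R̄ = 60.5040 + 0.337 × 0.6322 = 60.7170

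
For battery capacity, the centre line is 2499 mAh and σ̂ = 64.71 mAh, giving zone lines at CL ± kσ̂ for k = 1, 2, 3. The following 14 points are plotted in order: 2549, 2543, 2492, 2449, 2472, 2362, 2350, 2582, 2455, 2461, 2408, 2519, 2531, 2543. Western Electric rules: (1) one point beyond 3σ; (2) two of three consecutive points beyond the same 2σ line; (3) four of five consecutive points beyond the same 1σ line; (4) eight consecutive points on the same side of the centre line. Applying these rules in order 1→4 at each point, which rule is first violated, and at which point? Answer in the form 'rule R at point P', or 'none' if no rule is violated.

rule 2 at point 7

Zone of each point (C = within 1σ̂, B = 1σ̂–2σ̂, A = 2σ̂–3σ̂, * = beyond 3σ̂; sign = side of CL): 1:+C, 2:+C, 3:-C, 4:-C, 5:-C, 6:-A, 7:-A, 8:+B, 9:-C, 10:-C, 11:-B, 12:+C, 13:+C, 14:+C
Rule 2 (two of three consecutive points beyond the same 2σ limit) is satisfied at point 7.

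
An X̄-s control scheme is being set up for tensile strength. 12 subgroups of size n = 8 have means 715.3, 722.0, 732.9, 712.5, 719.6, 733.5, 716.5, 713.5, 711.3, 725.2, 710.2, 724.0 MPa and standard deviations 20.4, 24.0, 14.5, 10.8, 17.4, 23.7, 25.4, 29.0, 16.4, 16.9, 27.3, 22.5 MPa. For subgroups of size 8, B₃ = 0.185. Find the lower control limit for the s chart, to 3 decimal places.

s̄ = (20.4 + 24.0 + 14.5 + 10.8 + 17.4 + 23.7 + 25.4 + 29.0 + 16.4 + 16.9 + 27.3 + 22.5) / 12 = 20.6917
LCL_s = B₃·s̄ = 0.185 × 20.6917 = 3.8280

3.828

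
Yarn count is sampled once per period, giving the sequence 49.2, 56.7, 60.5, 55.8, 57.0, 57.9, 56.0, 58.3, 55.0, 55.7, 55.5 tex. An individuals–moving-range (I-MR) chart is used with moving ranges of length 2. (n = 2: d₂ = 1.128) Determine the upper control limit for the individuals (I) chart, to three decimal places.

X̄ = (49.2 + 56.7 + 60.5 + 55.8 + 57.0 + 57.9 + 56.0 + 58.3 + 55.0 + 55.7 + 55.5) / 11 = 56.1455
Moving ranges: 7.5, 3.8, 4.7, 1.2, 0.9, 1.9, 2.3, 3.3, 0.7, 0.2; M̄R̄ = 26.5000 / 10 = 2.6500
UCL = X̄ + 3·M̄R̄/d₂ = 56.1455 + 3 × 2.6500 / 1.128 = 63.1933

63.193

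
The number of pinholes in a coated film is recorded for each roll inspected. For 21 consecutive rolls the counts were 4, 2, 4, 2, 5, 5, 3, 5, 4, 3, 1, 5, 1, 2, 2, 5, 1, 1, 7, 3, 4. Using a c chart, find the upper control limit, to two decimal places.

c̄ = (4 + 2 + 4 + 2 + 5 + 5 + 3 + 5 + 4 + 3 + 1 + 5 + 1 + 2 + 2 + 5 + 1 + 1 + 7 + 3 + 4) / 21 = 69 / 21 = 3.2857
UCL = c̄ + 3√c̄ = 3.2857 + 3 × √3.2857 = 3.2857 + 3 × 1.8127 = 8.7237

8.72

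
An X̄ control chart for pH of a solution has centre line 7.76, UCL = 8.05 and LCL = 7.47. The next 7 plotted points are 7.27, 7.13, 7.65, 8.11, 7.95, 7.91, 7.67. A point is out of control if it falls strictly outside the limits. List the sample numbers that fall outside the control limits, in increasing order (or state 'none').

1, 2, 4

Compare each point to [7.47, 8.05]: sample 1 = 7.27 < LCL; sample 2 = 7.13 < LCL; sample 4 = 8.11 > UCL.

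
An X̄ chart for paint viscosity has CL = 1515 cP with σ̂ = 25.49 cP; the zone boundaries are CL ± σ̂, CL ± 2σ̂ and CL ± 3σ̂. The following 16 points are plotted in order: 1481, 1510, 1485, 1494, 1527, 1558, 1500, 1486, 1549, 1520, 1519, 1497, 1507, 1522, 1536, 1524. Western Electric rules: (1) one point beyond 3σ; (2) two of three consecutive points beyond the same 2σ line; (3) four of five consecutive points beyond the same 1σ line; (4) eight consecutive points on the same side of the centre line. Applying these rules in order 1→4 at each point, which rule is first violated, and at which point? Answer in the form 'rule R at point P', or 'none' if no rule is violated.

none

Zone of each point (C = within 1σ̂, B = 1σ̂–2σ̂, A = 2σ̂–3σ̂, * = beyond 3σ̂; sign = side of CL): 1:-B, 2:-C, 3:-B, 4:-C, 5:+C, 6:+B, 7:-C, 8:-B, 9:+B, 10:+C, 11:+C, 12:-C, 13:-C, 14:+C, 15:+C, 16:+C
No rule fires across all 16 points.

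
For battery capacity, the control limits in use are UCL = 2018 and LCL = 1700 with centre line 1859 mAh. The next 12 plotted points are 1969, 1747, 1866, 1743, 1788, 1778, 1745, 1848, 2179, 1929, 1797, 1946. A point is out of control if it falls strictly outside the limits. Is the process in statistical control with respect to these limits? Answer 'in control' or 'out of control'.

Compare each point to [1700, 2018]: sample 9 = 2179 > UCL.

out of control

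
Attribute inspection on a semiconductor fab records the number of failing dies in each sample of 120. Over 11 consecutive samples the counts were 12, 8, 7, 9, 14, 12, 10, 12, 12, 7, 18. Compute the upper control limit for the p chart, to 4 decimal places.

0.1707

p̄ = Σdᵢ / (k·n) = 121 / (11 × 120) = 0.09167
UCL = p̄ + 3·√(p̄(1−p̄)/n) = 0.09167 + 3 × √(0.09167×0.90833/120) = 0.09167 + 3 × 0.02634 = 0.17069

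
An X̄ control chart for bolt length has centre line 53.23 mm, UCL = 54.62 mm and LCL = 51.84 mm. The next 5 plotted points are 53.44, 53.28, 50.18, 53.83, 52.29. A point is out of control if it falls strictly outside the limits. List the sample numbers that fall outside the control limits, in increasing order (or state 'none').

Compare each point to [51.84, 54.62]: sample 3 = 50.18 < LCL.

3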